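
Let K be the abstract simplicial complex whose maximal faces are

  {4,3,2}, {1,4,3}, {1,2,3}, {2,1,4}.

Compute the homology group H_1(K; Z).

We work with the vertex ordering 1 < 2 < 3 < 4. The simplices of K, each written with vertices in increasing order, are:

  0-simplices (4): [1], [2], [3], [4]
  1-simplices (6): [1,2], [1,3], [1,4], [2,3], [2,4], [3,4]
  2-simplices (4): [1,2,3], [1,2,4], [1,3,4], [2,3,4]

so the chain groups are C_0 ≅ Z^4, C_1 ≅ Z^6, C_2 ≅ Z^4.

Boundary ∂_1: C_1 → C_0 sends each edge [p,q] (with p < q) to q − p.
This gives a 4×6 integer matrix of rank 3; reducing to Smith normal form yields diagonal entries (1,1,1).

∂_2: C_2 → C_1 maps a triangle to the signed sum of its edges. For instance
  ∂[1,3,4] = [3,4] − [1,4] + [1,3],
  ∂[1,2,4] = [2,4] − [1,4] + [1,2].
The resulting 6×4 matrix has rank 3, and its Smith normal form has invariant factors (1,1,1).

Reading off H_k = ker ∂_k / im ∂_{k+1}:

  H_1: rank ker ∂_1 − rank ∂_2 = (6 − 3) − 3 = 0, and the invariant factors of ∂_2 are all 1, so H_1 ≅ 0.

H_1 = 0.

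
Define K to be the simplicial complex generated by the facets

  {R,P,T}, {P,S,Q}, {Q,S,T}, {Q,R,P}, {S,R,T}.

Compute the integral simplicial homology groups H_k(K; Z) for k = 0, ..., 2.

H_0 = Z,  H_1 = Z,  H_2 = 0.

We work with the vertex ordering P < Q < R < S < T. The simplices of K, each written with vertices in increasing order, are:

  0-simplices (5): P, Q, R, S, T
  1-simplices (10): PQ, PR, PS, PT, QR, QS, QT, RS, RT, ST
  2-simplices (5): PQR, PQS, PRT, QST, RST

giving chain groups C_0 ≅ Z^5, C_1 ≅ Z^10, C_2 ≅ Z^5.

The boundary map ∂_1: C_1 → C_0 is given by ∂[p,q] = [q] − [p]. For instance
  ∂PQ = Q − P.
The resulting 5×10 matrix has rank 4, and its Smith normal form has invariant factors (1,1,1,1).

Boundary ∂_2: C_2 → C_1 acts by ∂[p,q,r] = [q,r] − [p,r] + [p,q]. For instance
  ∂PQS = QS − PS + PQ,
  ∂QST = ST − QT + QS.
As a 10×5 matrix over Z this has rank 5, with invariant factors (1,1,1,1,1).

Reading off H_k = ker ∂_k / im ∂_{k+1}:

  H_0: rank C_0 − rank ∂_1 = 5 − 4 = 1, and the invariant factors of ∂_1 are all 1, so H_0 = Z.
  H_1: rank ker ∂_1 − rank ∂_2 = (10 − 4) − 5 = 1, and the invariant factors of ∂_2 are all 1, so H_1 = Z.
  H_2: rank ker ∂_2 − rank ∂_3 = (5 − 5) − 0 = 0, and there is no ∂_3, so H_2 = 0.

As a check, the Euler characteristic is 5 − 10 + 5 = 0, which agrees with 1 − 1 + 0 = 0.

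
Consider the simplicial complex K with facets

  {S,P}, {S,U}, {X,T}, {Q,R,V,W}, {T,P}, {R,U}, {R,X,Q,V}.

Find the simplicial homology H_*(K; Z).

H_0 ≅ Z,  H_1 ≅ Z,  H_2 = 0,  H_3 = 0.

Order the vertices as P < Q < R < S < T < U < V < W < X. Listing each simplex with vertices in this order, K has dimension 3 with simplices:

  0-simplices (9): P, Q, R, S, T, U, V, W, X
  1-simplices (14): PS, PT, QR, QV, QW, QX, RU, RV, RW, RX, SU, TX, VW, VX
  2-simplices (7): QRV, QRW, QRX, QVW, QVX, RVW, RVX
  3-simplices (2): QRVW, QRVX

Hence C_0 ≅ Z^9, C_1 ≅ Z^14, C_2 ≅ Z^7, C_3 ≅ Z^2.

Boundary ∂_1: C_1 → C_0 maps an edge to its endpoints' difference, ∂[p,q] = q − p.
The 9×14 boundary matrix has rank 8 and Smith normal form diag(1,1,1,1,1,1,1,1).

The boundary map ∂_2: C_2 → C_1 sends each 2-simplex [p,q,r] to [q,r] − [p,r] + [p,q]. For instance
  ∂QRV = RV − QV + QR,
  ∂RVW = VW − RW + RV.
The resulting 14×7 matrix has rank 5, and its Smith normal form has invariant factors (1,1,1,1,1).

The boundary map ∂_3: C_3 → C_2 sends each 3-simplex σ to the alternating sum Σ_i (−1)^i (σ with its i-th vertex removed). For instance
  ∂QRVW = RVW − QVW + QRW − QRV,
  ∂QRVX = RVX − QVX + QRX − QRV.
As a 7×2 matrix over Z this has rank 2, with invariant factors (1,1).

Reading off H_k = ker ∂_k / im ∂_{k+1}:

  H_0: rank C_0 − rank ∂_1 = 9 − 8 = 1, and the invariant factors of ∂_1 are all 1, so H_0 ≅ Z.
  H_1: rank ker ∂_1 − rank ∂_2 = (14 − 8) − 5 = 1, and the invariant factors of ∂_2 are all 1, so H_1 ≅ Z.
  H_2: rank ker ∂_2 − rank ∂_3 = (7 − 5) − 2 = 0, and the invariant factors of ∂_3 are all 1, so H_2 ≅ 0.
  H_3: rank ker ∂_3 − rank ∂_4 = (2 − 2) − 0 = 0, and there is no ∂_4, so H_3 ≅ 0.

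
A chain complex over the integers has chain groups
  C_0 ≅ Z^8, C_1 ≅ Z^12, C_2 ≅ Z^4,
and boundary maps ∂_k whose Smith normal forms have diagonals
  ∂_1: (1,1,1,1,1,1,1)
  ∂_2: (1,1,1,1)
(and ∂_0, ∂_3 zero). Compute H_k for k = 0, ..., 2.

H_0: b_0 = 8 − 0 − 7 = 1; torsion from ∂_1 factors > 1: none. So H_0 = Z.
H_1: b_1 = 12 − 7 − 4 = 1; torsion from ∂_2 factors > 1: none. So H_1 = Z.
H_2: b_2 = 4 − 4 − 0 = 0; torsion from ∂_3 factors > 1: none. So H_2 = 0.

H_0 = Z,  H_1 = Z,  H_2 = 0.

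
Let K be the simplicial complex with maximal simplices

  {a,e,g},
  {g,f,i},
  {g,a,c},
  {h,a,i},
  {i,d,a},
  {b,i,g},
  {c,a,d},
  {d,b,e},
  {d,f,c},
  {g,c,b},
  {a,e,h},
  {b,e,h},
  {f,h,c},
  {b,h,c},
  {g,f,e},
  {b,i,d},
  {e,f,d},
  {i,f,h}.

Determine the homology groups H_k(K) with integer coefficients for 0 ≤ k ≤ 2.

K has 9 vertices, 27 edges, 18 triangles.
rank ∂_0 = 0, rank ∂_1 = 8 ⇒ b_0 = 9 − 0 − 8 = 1; all invariant factors of ∂_1 are 1 so no torsion. So H_0 ≅ Z.
rank ∂_1 = 8, rank ∂_2 = 17 ⇒ b_1 = 27 − 8 − 17 = 2; all invariant factors of ∂_2 are 1 so no torsion. So H_1 ≅ Z^2.
rank ∂_2 = 17, rank ∂_3 = 0 ⇒ b_2 = 18 − 17 − 0 = 1. So H_2 ≅ Z.

H_0 ≅ Z,  H_1 ≅ Z^2,  H_2 ≅ Z.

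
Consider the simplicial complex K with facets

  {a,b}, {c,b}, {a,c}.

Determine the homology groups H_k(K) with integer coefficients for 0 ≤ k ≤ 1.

H_0 = Z,  H_1 = Z.

We work with the vertex ordering a < b < c. The simplices of K, each written with vertices in increasing order, are:

  0-simplices (3): a, b, c
  1-simplices (3): ab, ac, bc

giving chain groups C_0 ≅ Z^3, C_1 ≅ Z^3.

∂_1: C_1 → C_0 maps an edge to its endpoints' difference, ∂[p,q] = q − p.
The resulting 3×3 matrix has rank 2, and its Smith normal form has invariant factors (1,1).

From H_k ≅ ker(∂_k) / im(∂_{k+1}) we obtain:

  H_0: rank C_0 − rank ∂_1 = 3 − 2 = 1, and the invariant factors of ∂_1 are all 1, so H_0 ≅ Z.
  H_1: rank ker ∂_1 − rank ∂_2 = (3 − 2) − 0 = 1, and there is no ∂_2, so H_1 ≅ Z.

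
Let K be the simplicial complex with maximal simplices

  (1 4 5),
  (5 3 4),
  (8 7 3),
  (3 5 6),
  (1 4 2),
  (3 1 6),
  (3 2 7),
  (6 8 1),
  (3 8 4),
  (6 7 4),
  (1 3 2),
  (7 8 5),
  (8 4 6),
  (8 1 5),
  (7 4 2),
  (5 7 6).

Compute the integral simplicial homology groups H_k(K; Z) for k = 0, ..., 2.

H_0 ≅ Z,  H_1 ≅ Z^2,  H_2 ≅ Z.

Fix the vertex order 1 < 2 < 3 < 4 < 5 < 6 < 7 < 8 and write every simplex with vertices in increasing order. Then dim K = 2 and the simplices of K are:

  0-simplices (8): [1], [2], [3], [4], [5], [6], [7], [8]
  1-simplices (24): (24 of them)
  2-simplices (16): [1,2,3], [1,2,4], [1,3,6], [1,4,5], [1,5,8], [1,6,8], [2,3,7], [2,4,7], [3,4,5], [3,4,8], [3,5,6], [3,7,8], [4,6,7], [4,6,8], [5,6,7], [5,7,8]

Hence C_0 ≅ Z^8, C_1 ≅ Z^24, C_2 ≅ Z^16.

Boundary ∂_1: C_1 → C_0 maps an edge to its endpoints' difference, ∂[p,q] = q − p.
The resulting 8×24 matrix has rank 7, and its Smith normal form has invariant factors (1,1,1,1,1,1,1).

Boundary ∂_2: C_2 → C_1 maps a triangle to the signed sum of its edges. For instance
  ∂[1,5,8] = [5,8] − [1,8] + [1,5],
  ∂[3,5,6] = [5,6] − [3,6] + [3,5].
This gives a 24×16 integer matrix of rank 15; reducing to Smith normal form yields diagonal entries (1,1,1,1,1,1,1,1,1,1,1,1,1,1,1).

Computing H_k = (kernel of ∂_k) / (image of ∂_{k+1}):

  H_0: rank C_0 − rank ∂_1 = 8 − 7 = 1, and the invariant factors of ∂_1 are all 1, so H_0 ≅ Z.
  H_1: rank ker ∂_1 − rank ∂_2 = (24 − 7) − 15 = 2, and the invariant factors of ∂_2 are all 1, so H_1 ≅ Z^2.
  H_2: rank ker ∂_2 − rank ∂_3 = (16 − 15) − 0 = 1, and there is no ∂_3, so H_2 ≅ Z.

As a check, the Euler characteristic is 8 − 24 + 16 = 0, which agrees with 1 − 2 + 1 = 0.
(K is a triangulation of the torus T^2.)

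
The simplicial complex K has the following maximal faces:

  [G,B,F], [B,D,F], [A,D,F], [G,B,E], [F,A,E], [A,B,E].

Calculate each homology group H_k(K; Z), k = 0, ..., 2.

Order the vertices as A < B < D < E < F < G. Listing each simplex with vertices in this order, K has dimension 2 with simplices:

  0-simplices (6): A, B, D, E, F, G
  1-simplices (12): AB, AD, AE, AF, BD, BE, BF, BG, DF, EF, EG, FG
  2-simplices (6): ABE, ADF, AEF, BDF, BEG, BFG

giving chain groups C_0 ≅ Z^6, C_1 ≅ Z^12, C_2 ≅ Z^6.

Boundary ∂_1: C_1 → C_0 maps an edge to its endpoints' difference, ∂[p,q] = q − p.
This gives a 6×12 integer matrix of rank 5; reducing to Smith normal form yields diagonal entries (1,1,1,1,1).

∂_2: C_2 → C_1 sends each 2-simplex [p,q,r] to [q,r] − [p,r] + [p,q]. For instance
  ∂BFG = FG − BG + BF,
  ∂BEG = EG − BG + BE.
The 12×6 boundary matrix has rank 6 and Smith normal form diag(1,1,1,1,1,1).

Computing H_k = (kernel of ∂_k) / (image of ∂_{k+1}):

  H_0: rank C_0 − rank ∂_1 = 6 − 5 = 1, and the invariant factors of ∂_1 are all 1, so H_0 ≅ Z.
  H_1: rank ker ∂_1 − rank ∂_2 = (12 − 5) − 6 = 1, and the invariant factors of ∂_2 are all 1, so H_1 ≅ Z.
  H_2: rank ker ∂_2 − rank ∂_3 = (6 − 6) − 0 = 0, and there is no ∂_3, so H_2 ≅ 0.

H_0 = Z,  H_1 = Z,  H_2 = 0.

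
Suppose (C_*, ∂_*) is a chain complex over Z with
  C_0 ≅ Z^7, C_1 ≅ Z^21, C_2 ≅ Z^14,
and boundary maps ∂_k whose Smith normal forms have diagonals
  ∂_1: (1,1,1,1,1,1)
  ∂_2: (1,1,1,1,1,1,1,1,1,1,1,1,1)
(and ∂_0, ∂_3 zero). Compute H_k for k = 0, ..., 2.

H_0: b_0 = 7 − 0 − 6 = 1; torsion from ∂_1 factors > 1: none. So H_0 ≅ Z.
H_1: b_1 = 21 − 6 − 13 = 2; torsion from ∂_2 factors > 1: none. So H_1 ≅ Z^2.
H_2: b_2 = 14 − 13 − 0 = 1; torsion from ∂_3 factors > 1: none. So H_2 ≅ Z.

H_0 ≅ Z,  H_1 ≅ Z^2,  H_2 ≅ Z.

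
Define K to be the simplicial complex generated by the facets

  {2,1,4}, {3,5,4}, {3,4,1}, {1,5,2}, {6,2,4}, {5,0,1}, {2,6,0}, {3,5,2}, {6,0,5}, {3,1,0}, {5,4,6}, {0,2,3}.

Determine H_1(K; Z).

Order the vertices as 0 < 1 < 2 < 3 < 4 < 5 < 6. Listing each simplex with vertices in this order, K has dimension 2 with simplices:

  0-simplices (7): [0], [1], [2], [3], [4], [5], [6]
  1-simplices (18): [0,1], [0,2], [0,3], [0,5], [0,6], [1,2], [1,3], [1,4], [1,5], [2,3], [2,4], [2,5], [2,6], [3,4], [3,5], [4,5], [4,6], [5,6]
  2-simplices (12): [0,1,3], [0,1,5], [0,2,3], [0,2,6], [0,5,6], [1,2,4], [1,2,5], [1,3,4], [2,3,5], [2,4,6], [3,4,5], [4,5,6]

Hence C_0 ≅ Z^7, C_1 ≅ Z^18, C_2 ≅ Z^12.

∂_1: C_1 → C_0 sends each edge [p,q] (with p < q) to q − p.
This gives a 7×18 integer matrix of rank 6; reducing to Smith normal form yields diagonal entries (1,1,1,1,1,1).

Boundary ∂_2: C_2 → C_1 sends each 2-simplex [p,q,r] to [q,r] − [p,r] + [p,q]. For instance
  ∂[2,3,5] = [3,5] − [2,5] + [2,3],
  ∂[1,3,4] = [3,4] − [1,4] + [1,3].
As a 18×12 matrix over Z this has rank 12, with invariant factors (1,1,1,1,1,1,1,1,1,1,1,2).

Computing H_k = (kernel of ∂_k) / (image of ∂_{k+1}):

  H_1: rank ker ∂_1 − rank ∂_2 = (18 − 6) − 12 = 0, and ∂_2 has invariant factor 2 > 1, so H_1 = Z_2.

(K is a triangulation of the real projective plane RP^2.)

H_1 = Z_2.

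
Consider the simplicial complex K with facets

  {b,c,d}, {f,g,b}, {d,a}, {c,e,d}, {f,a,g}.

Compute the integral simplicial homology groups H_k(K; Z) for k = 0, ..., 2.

Fix the vertex order a < b < c < d < e < f < g and write every simplex with vertices in increasing order. Then dim K = 2 and the simplices of K are:

  0-simplices (7): a, b, c, d, e, f, g
  1-simplices (11): ad, af, ag, bc, bd, bf, bg, cd, ce, de, fg
  2-simplices (4): afg, bcd, bfg, cde

Hence C_0 ≅ Z^7, C_1 ≅ Z^11, C_2 ≅ Z^4.

∂_1: C_1 → C_0 is given by ∂[p,q] = [q] − [p]. For instance
  ∂bg = g − b.
The resulting 7×11 matrix has rank 6, and its Smith normal form has invariant factors (1,1,1,1,1,1).

Boundary ∂_2: C_2 → C_1 acts by ∂[p,q,r] = [q,r] − [p,r] + [p,q]. For instance
  ∂bfg = fg − bg + bf,
  ∂bcd = cd − bd + bc.
The 11×4 boundary matrix has rank 4 and Smith normal form diag(1,1,1,1).

Reading off H_k = ker ∂_k / im ∂_{k+1}:

  H_0: rank C_0 − rank ∂_1 = 7 − 6 = 1, and the invariant factors of ∂_1 are all 1, so H_0 ≅ Z.
  H_1: rank ker ∂_1 − rank ∂_2 = (11 − 6) − 4 = 1, and the invariant factors of ∂_2 are all 1, so H_1 ≅ Z.
  H_2: rank ker ∂_2 − rank ∂_3 = (4 − 4) − 0 = 0, and there is no ∂_3, so H_2 ≅ 0.

As a check, the Euler characteristic is 7 − 11 + 4 = 0, which agrees with 1 − 1 + 0 = 0.

H_0 = Z,  H_1 = Z,  H_2 = 0.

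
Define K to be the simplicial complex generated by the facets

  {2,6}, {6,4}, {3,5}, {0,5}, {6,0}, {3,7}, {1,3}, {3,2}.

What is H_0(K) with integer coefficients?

H_0 ≅ Z.

K has 8 vertices, 8 edges.
rank ∂_0 = 0, rank ∂_1 = 7 ⇒ b_0 = 8 − 0 − 7 = 1; all invariant factors of ∂_1 are 1 so no torsion. So H_0 ≅ Z.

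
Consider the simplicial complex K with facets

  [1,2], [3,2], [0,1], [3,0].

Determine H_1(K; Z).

We work with the vertex ordering 0 < 1 < 2 < 3. The simplices of K, each written with vertices in increasing order, are:

  0-simplices (4): [0], [1], [2], [3]
  1-simplices (4): [0,1], [0,3], [1,2], [2,3]

so the chain groups are C_0 ≅ Z^4, C_1 ≅ Z^4.

∂_1: C_1 → C_0 maps an edge to its endpoints' difference, ∂[p,q] = q − p. For instance
  ∂[1,2] = [2] − [1].
The 4×4 boundary matrix has rank 3 and Smith normal form diag(1,1,1).

From H_k ≅ ker(∂_k) / im(∂_{k+1}) we obtain:

  H_1: rank ker ∂_1 − rank ∂_2 = (4 − 3) − 0 = 1, and there is no ∂_2, so H_1 ≅ Z.

H_1 ≅ Z.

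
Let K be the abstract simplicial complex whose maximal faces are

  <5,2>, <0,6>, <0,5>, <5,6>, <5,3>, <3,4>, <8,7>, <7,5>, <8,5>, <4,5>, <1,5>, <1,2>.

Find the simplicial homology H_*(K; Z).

We work with the vertex ordering 0 < 1 < 2 < 3 < 4 < 5 < 6 < 7 < 8. The simplices of K, each written with vertices in increasing order, are:

  0-simplices (9): [0], [1], [2], [3], [4], [5], [6], [7], [8]
  1-simplices (12): [0,5], [0,6], [1,2], [1,5], [2,5], [3,4], [3,5], [4,5], [5,6], [5,7], [5,8], [7,8]

giving chain groups C_0 ≅ Z^9, C_1 ≅ Z^12.

∂_1: C_1 → C_0 is given by ∂[p,q] = [q] − [p]. For instance
  ∂[5,6] = [6] − [5].
The 9×12 boundary matrix has rank 8 and Smith normal form diag(1,1,1,1,1,1,1,1).

Computing H_k = (kernel of ∂_k) / (image of ∂_{k+1}):

  H_0: rank C_0 − rank ∂_1 = 9 − 8 = 1, and the invariant factors of ∂_1 are all 1, so H_0 ≅ Z.
  H_1: rank ker ∂_1 − rank ∂_2 = (12 − 8) − 0 = 4, and there is no ∂_2, so H_1 ≅ Z^4.

H_0 ≅ Z,  H_1 ≅ Z^4.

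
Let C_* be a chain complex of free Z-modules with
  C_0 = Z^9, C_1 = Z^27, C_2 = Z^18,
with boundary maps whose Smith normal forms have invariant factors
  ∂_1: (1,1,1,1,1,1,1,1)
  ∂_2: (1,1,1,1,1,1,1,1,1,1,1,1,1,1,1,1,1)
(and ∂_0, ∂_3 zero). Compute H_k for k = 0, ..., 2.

H_0: b_0 = 9 − 0 − 8 = 1; torsion from ∂_1 factors > 1: none. So H_0 ≅ Z.
H_1: b_1 = 27 − 8 − 17 = 2; torsion from ∂_2 factors > 1: none. So H_1 ≅ Z^2.
H_2: b_2 = 18 − 17 − 0 = 1; torsion from ∂_3 factors > 1: none. So H_2 ≅ Z.

H_0 ≅ Z,  H_1 ≅ Z^2,  H_2 ≅ Z.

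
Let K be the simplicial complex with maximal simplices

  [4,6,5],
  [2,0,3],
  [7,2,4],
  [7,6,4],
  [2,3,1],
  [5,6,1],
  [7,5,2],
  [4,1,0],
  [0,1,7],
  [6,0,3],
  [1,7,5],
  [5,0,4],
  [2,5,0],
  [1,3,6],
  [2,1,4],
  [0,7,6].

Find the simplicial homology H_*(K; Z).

H_0 ≅ Z,  H_1 ≅ Z^2,  H_2 ≅ Z.

Fix the vertex order 0 < 1 < 2 < 3 < 4 < 5 < 6 < 7 and write every simplex with vertices in increasing order. Then dim K = 2 and the simplices of K are:

  0-simplices (8): [0], [1], [2], [3], [4], [5], [6], [7]
  1-simplices (24): (24 of them)
  2-simplices (16): [0,1,4], [0,1,7], [0,2,3], [0,2,5], [0,3,6], [0,4,5], [0,6,7], [1,2,3], [1,2,4], [1,3,6], [1,5,6], [1,5,7], [2,4,7], [2,5,7], [4,5,6], [4,6,7]

Hence C_0 ≅ Z^8, C_1 ≅ Z^24, C_2 ≅ Z^16.

Boundary ∂_1: C_1 → C_0 sends each edge [p,q] (with p < q) to q − p. For instance
  ∂[2,7] = [7] − [2].
The resulting 8×24 matrix has rank 7, and its Smith normal form has invariant factors (1,1,1,1,1,1,1).

Boundary ∂_2: C_2 → C_1 acts by ∂[p,q,r] = [q,r] − [p,r] + [p,q]. For instance
  ∂[4,6,7] = [6,7] − [4,7] + [4,6],
  ∂[1,3,6] = [3,6] − [1,6] + [1,3].
The 24×16 boundary matrix has rank 15 and Smith normal form diag(1,1,1,1,1,1,1,1,1,1,1,1,1,1,1).

Computing H_k = (kernel of ∂_k) / (image of ∂_{k+1}):

  H_0: rank C_0 − rank ∂_1 = 8 − 7 = 1, and the invariant factors of ∂_1 are all 1, so H_0 ≅ Z.
  H_1: rank ker ∂_1 − rank ∂_2 = (24 − 7) − 15 = 2, and the invariant factors of ∂_2 are all 1, so H_1 ≅ Z^2.
  H_2: rank ker ∂_2 − rank ∂_3 = (16 − 15) − 0 = 1, and there is no ∂_3, so H_2 ≅ Z.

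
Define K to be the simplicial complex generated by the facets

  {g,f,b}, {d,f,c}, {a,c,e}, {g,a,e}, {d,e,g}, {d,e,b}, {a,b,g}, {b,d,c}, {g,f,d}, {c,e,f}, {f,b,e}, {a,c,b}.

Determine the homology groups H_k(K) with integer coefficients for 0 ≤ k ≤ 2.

Fix the vertex order a < b < c < d < e < f < g and write every simplex with vertices in increasing order. Then dim K = 2 and the simplices of K are:

  0-simplices (7): a, b, c, d, e, f, g
  1-simplices (18): ab, ac, ae, ag, bc, bd, be, bf, bg, cd, ce, cf, de, df, dg, ef, eg, fg
  2-simplices (12): abc, abg, ace, aeg, bcd, bde, bef, bfg, cdf, cef, deg, dfg

so the chain groups are C_0 ≅ Z^7, C_1 ≅ Z^18, C_2 ≅ Z^12.

∂_1: C_1 → C_0 maps an edge to its endpoints' difference, ∂[p,q] = q − p. For instance
  ∂bd = d − b.
This gives a 7×18 integer matrix of rank 6; reducing to Smith normal form yields diagonal entries (1,1,1,1,1,1).

Boundary ∂_2: C_2 → C_1 sends each 2-simplex [p,q,r] to [q,r] − [p,r] + [p,q]. For instance
  ∂bfg = fg − bg + bf,
  ∂ace = ce − ae + ac.
The 18×12 boundary matrix has rank 12 and Smith normal form diag(1,1,1,1,1,1,1,1,1,1,1,2).

Computing H_k = (kernel of ∂_k) / (image of ∂_{k+1}):

  H_0: rank C_0 − rank ∂_1 = 7 − 6 = 1, and the invariant factors of ∂_1 are all 1, so H_0 ≅ Z.
  H_1: rank ker ∂_1 − rank ∂_2 = (18 − 6) − 12 = 0, and ∂_2 has invariant factor 2 > 1, so H_1 ≅ Z/2.
  H_2: rank ker ∂_2 − rank ∂_3 = (12 − 12) − 0 = 0, and there is no ∂_3, so H_2 ≅ 0.

As a check, the Euler characteristic is 7 − 18 + 12 = 1, which agrees with 1 − 0 + 0 = 1.

H_0 = Z,  H_1 = Z/2,  H_2 = 0.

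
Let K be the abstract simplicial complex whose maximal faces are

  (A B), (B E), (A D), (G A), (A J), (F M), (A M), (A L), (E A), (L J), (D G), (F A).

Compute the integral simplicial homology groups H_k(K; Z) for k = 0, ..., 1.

We work with the vertex ordering A < B < D < E < F < G < J < L < M. The simplices of K, each written with vertices in increasing order, are:

  0-simplices (9): A, B, D, E, F, G, J, L, M
  1-simplices (12): AB, AD, AE, AF, AG, AJ, AL, AM, BE, DG, FM, JL

giving chain groups C_0 ≅ Z^9, C_1 ≅ Z^12.

∂_1: C_1 → C_0 maps an edge to its endpoints' difference, ∂[p,q] = q − p.
As a 9×12 matrix over Z this has rank 8, with invariant factors (1,1,1,1,1,1,1,1).

Computing H_k = (kernel of ∂_k) / (image of ∂_{k+1}):

  H_0: rank C_0 − rank ∂_1 = 9 − 8 = 1, and the invariant factors of ∂_1 are all 1, so H_0 ≅ Z.
  H_1: rank ker ∂_1 − rank ∂_2 = (12 − 8) − 0 = 4, and there is no ∂_2, so H_1 ≅ Z^4.

H_0 ≅ Z,  H_1 ≅ Z^4.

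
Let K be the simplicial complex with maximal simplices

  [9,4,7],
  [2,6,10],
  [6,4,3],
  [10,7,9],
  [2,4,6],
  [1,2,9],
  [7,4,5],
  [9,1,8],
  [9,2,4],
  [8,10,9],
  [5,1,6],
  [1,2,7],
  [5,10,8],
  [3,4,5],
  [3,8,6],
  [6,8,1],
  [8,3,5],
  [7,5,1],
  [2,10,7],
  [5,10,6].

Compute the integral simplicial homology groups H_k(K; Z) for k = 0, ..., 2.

Fix the vertex order 1 < 2 < 3 < 4 < 5 < 6 < 7 < 8 < 9 < 10 and write every simplex with vertices in increasing order. Then dim K = 2 and the simplices of K are:

  0-simplices (10): [1], [2], [3], [4], [5], [6], [7], [8], [9], [10]
  1-simplices (30): (30 of them)
  2-simplices (20): (20 of them)

giving chain groups C_0 ≅ Z^10, C_1 ≅ Z^30, C_2 ≅ Z^20.

∂_1: C_1 → C_0 maps an edge to its endpoints' difference, ∂[p,q] = q − p. For instance
  ∂[1,9] = [9] − [1].
The 10×30 boundary matrix has rank 9 and Smith normal form diag(1,1,1,1,1,1,1,1,1).

The boundary map ∂_2: C_2 → C_1 sends each 2-simplex [p,q,r] to [q,r] − [p,r] + [p,q]. For instance
  ∂[1,6,8] = [6,8] − [1,8] + [1,6],
  ∂[3,6,8] = [6,8] − [3,8] + [3,6].
The resulting 30×20 matrix has rank 20, and its Smith normal form has invariant factors (1,1,1,1,1,1,1,1,1,1,1,1,1,1,1,1,1,1,1,2).

Reading off H_k = ker ∂_k / im ∂_{k+1}:

  H_0: rank C_0 − rank ∂_1 = 10 − 9 = 1, and the invariant factors of ∂_1 are all 1, so H_0 ≅ Z.
  H_1: rank ker ∂_1 − rank ∂_2 = (30 − 9) − 20 = 1, and ∂_2 has invariant factor 2 > 1, so H_1 ≅ Z ⊕ Z/2Z.
  H_2: rank ker ∂_2 − rank ∂_3 = (20 − 20) − 0 = 0, and there is no ∂_3, so H_2 ≅ 0.

H_0 = Z,  H_1 = Z ⊕ Z/2Z,  H_2 = 0.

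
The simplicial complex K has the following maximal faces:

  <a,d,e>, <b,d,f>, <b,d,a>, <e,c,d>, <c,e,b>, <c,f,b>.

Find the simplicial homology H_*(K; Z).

H_0 ≅ Z,  H_1 ≅ Z,  H_2 = 0.

Fix the vertex order a < b < c < d < e < f and write every simplex with vertices in increasing order. Then dim K = 2 and the simplices of K are:

  0-simplices (6): a, b, c, d, e, f
  1-simplices (12): ab, ad, ae, bc, bd, be, bf, cd, ce, cf, de, df
  2-simplices (6): abd, ade, bce, bcf, bdf, cde

Hence C_0 ≅ Z^6, C_1 ≅ Z^12, C_2 ≅ Z^6.

∂_1: C_1 → C_0 sends each edge [p,q] (with p < q) to q − p.
The 6×12 boundary matrix has rank 5 and Smith normal form diag(1,1,1,1,1).

The boundary map ∂_2: C_2 → C_1 sends each 2-simplex [p,q,r] to [q,r] − [p,r] + [p,q]. For instance
  ∂cde = de − ce + cd,
  ∂bce = ce − be + bc.
This gives a 12×6 integer matrix of rank 6; reducing to Smith normal form yields diagonal entries (1,1,1,1,1,1).

Now H_k = ker ∂_k / im ∂_{k+1}, so:

  H_0: rank C_0 − rank ∂_1 = 6 − 5 = 1, and the invariant factors of ∂_1 are all 1, so H_0 = Z.
  H_1: rank ker ∂_1 − rank ∂_2 = (12 − 5) − 6 = 1, and the invariant factors of ∂_2 are all 1, so H_1 = Z.
  H_2: rank ker ∂_2 − rank ∂_3 = (6 − 6) − 0 = 0, and there is no ∂_3, so H_2 = 0.

(K is a triangulation of the cylinder S^1 x I.)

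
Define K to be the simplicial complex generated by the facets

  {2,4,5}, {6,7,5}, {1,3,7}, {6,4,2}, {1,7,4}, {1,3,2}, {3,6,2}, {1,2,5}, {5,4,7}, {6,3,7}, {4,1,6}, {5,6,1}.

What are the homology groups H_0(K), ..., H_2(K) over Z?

H_0 ≅ Z,  H_1 ≅ Z/2,  H_2 = 0.

Take the total order 1 < 2 < 3 < 4 < 5 < 6 < 7 on the vertex set. Then K (dimension 2) consists of the simplices:

  0-simplices (7): [1], [2], [3], [4], [5], [6], [7]
  1-simplices (18): [1,2], [1,3], [1,4], [1,5], [1,6], [1,7], [2,3], [2,4], [2,5], [2,6], [3,6], [3,7], [4,5], [4,6], [4,7], [5,6], [5,7], [6,7]
  2-simplices (12): [1,2,3], [1,2,5], [1,3,7], [1,4,6], [1,4,7], [1,5,6], [2,3,6], [2,4,5], [2,4,6], [3,6,7], [4,5,7], [5,6,7]

giving chain groups C_0 ≅ Z^7, C_1 ≅ Z^18, C_2 ≅ Z^12.

The boundary map ∂_1: C_1 → C_0 maps an edge to its endpoints' difference, ∂[p,q] = q − p.
The resulting 7×18 matrix has rank 6, and its Smith normal form has invariant factors (1,1,1,1,1,1).

∂_2: C_2 → C_1 maps a triangle to the signed sum of its edges. For instance
  ∂[1,4,6] = [4,6] − [1,6] + [1,4],
  ∂[1,4,7] = [4,7] − [1,7] + [1,4].
This gives a 18×12 integer matrix of rank 12; reducing to Smith normal form yields diagonal entries (1,1,1,1,1,1,1,1,1,1,1,2).

From H_k ≅ ker(∂_k) / im(∂_{k+1}) we obtain:

  H_0: rank C_0 − rank ∂_1 = 7 − 6 = 1, and the invariant factors of ∂_1 are all 1, so H_0 ≅ Z.
  H_1: rank ker ∂_1 − rank ∂_2 = (18 − 6) − 12 = 0, and ∂_2 has invariant factor 2 > 1, so H_1 ≅ Z/2.
  H_2: rank ker ∂_2 − rank ∂_3 = (12 − 12) − 0 = 0, and there is no ∂_3, so H_2 ≅ 0.

As a check, the Euler characteristic is 7 − 18 + 12 = 1, which agrees with 1 − 0 + 0 = 1.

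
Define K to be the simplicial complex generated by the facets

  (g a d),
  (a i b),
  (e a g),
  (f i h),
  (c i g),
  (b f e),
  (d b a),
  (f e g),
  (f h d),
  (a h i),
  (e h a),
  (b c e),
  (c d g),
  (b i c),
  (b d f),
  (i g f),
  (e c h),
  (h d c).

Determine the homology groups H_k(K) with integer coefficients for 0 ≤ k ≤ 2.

H_0 ≅ Z,  H_1 ≅ Z^2,  H_2 ≅ Z.

Take the total order a < b < c < d < e < f < g < h < i on the vertex set. Then K (dimension 2) consists of the simplices:

  0-simplices (9): a, b, c, d, e, f, g, h, i
  1-simplices (27): ab, ad, ae, ag, ah, ai, bc, bd, be, bf, bi, cd, ce, cg, ch, ci, df, dg, dh, ef, eg, eh, fg, fh, fi, gi, hi
  2-simplices (18): abd, abi, adg, aeg, aeh, ahi, bce, bci, bdf, bef, cdg, cdh, ceh, cgi, dfh, efg, fgi, fhi

so the chain groups are C_0 ≅ Z^9, C_1 ≅ Z^27, C_2 ≅ Z^18.

∂_1: C_1 → C_0 is given by ∂[p,q] = [q] − [p]. For instance
  ∂fh = h − f.
This gives a 9×27 integer matrix of rank 8; reducing to Smith normal form yields diagonal entries (1,1,1,1,1,1,1,1).

∂_2: C_2 → C_1 sends each 2-simplex [p,q,r] to [q,r] − [p,r] + [p,q]. For instance
  ∂bef = ef − bf + be,
  ∂bci = ci − bi + bc.
The 27×18 boundary matrix has rank 17 and Smith normal form diag(1,1,1,1,1,1,1,1,1,1,1,1,1,1,1,1,1).

Reading off H_k = ker ∂_k / im ∂_{k+1}:

  H_0: rank C_0 − rank ∂_1 = 9 − 8 = 1, and the invariant factors of ∂_1 are all 1, so H_0 ≅ Z.
  H_1: rank ker ∂_1 − rank ∂_2 = (27 − 8) − 17 = 2, and the invariant factors of ∂_2 are all 1, so H_1 ≅ Z^2.
  H_2: rank ker ∂_2 − rank ∂_3 = (18 − 17) − 0 = 1, and there is no ∂_3, so H_2 ≅ Z.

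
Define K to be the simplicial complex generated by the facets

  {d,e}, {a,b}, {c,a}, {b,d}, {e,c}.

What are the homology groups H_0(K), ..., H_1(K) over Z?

K has 5 vertices, 5 edges.
rank ∂_0 = 0, rank ∂_1 = 4 ⇒ b_0 = 5 − 0 − 4 = 1; all invariant factors of ∂_1 are 1 so no torsion. So H_0 ≅ Z.
rank ∂_1 = 4, rank ∂_2 = 0 ⇒ b_1 = 5 − 4 − 0 = 1. So H_1 ≅ Z.

H_0 = Z,  H_1 = Z.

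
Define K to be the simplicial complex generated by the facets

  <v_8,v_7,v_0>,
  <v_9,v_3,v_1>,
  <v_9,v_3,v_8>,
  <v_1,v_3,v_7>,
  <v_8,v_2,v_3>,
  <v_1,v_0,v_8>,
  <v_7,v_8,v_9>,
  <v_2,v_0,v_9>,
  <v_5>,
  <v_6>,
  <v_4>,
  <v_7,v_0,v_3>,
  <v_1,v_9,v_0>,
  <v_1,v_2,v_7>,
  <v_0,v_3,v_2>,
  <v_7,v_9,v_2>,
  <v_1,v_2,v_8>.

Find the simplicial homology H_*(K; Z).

H_0 ≅ Z^4,  H_1 ≅ Z^2,  H_2 ≅ Z.

Take the total order v_0 < v_1 < v_2 < v_3 < v_4 < v_5 < v_6 < v_7 < v_8 < v_9 on the vertex set. Then K (dimension 2) consists of the simplices:

  0-simplices (10): [v_0], [v_1], [v_2], [v_3], [v_4], [v_5], [v_6], [v_7], [v_8], [v_9]
  1-simplices (21): (21 of them)
  2-simplices (14): (14 of them)

Hence C_0 ≅ Z^10, C_1 ≅ Z^21, C_2 ≅ Z^14.

Boundary ∂_1: C_1 → C_0 maps an edge to its endpoints' difference, ∂[p,q] = q − p. For instance
  ∂[v_7,v_9] = [v_9] − [v_7].
The 10×21 boundary matrix has rank 6 and Smith normal form diag(1,1,1,1,1,1).

Boundary ∂_2: C_2 → C_1 sends each 2-simplex [p,q,r] to [q,r] − [p,r] + [p,q]. For instance
  ∂[v_0,v_1,v_9] = [v_1,v_9] − [v_0,v_9] + [v_0,v_1],
  ∂[v_1,v_2,v_8] = [v_2,v_8] − [v_1,v_8] + [v_1,v_2].
As a 21×14 matrix over Z this has rank 13, with invariant factors (1,1,1,1,1,1,1,1,1,1,1,1,1).

Computing H_k = (kernel of ∂_k) / (image of ∂_{k+1}):

  H_0: rank C_0 − rank ∂_1 = 10 − 6 = 4, and the invariant factors of ∂_1 are all 1, so H_0 = Z^4.
  H_1: rank ker ∂_1 − rank ∂_2 = (21 − 6) − 13 = 2, and the invariant factors of ∂_2 are all 1, so H_1 = Z^2.
  H_2: rank ker ∂_2 − rank ∂_3 = (14 − 13) − 0 = 1, and there is no ∂_3, so H_2 = Z.

(K is a triangulation of the disjoint union of a set of 3 points and the torus T^2.)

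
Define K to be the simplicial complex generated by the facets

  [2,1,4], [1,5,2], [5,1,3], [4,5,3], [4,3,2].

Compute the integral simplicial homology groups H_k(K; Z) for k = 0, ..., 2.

Fix the vertex order 1 < 2 < 3 < 4 < 5 and write every simplex with vertices in increasing order. Then dim K = 2 and the simplices of K are:

  0-simplices (5): [1], [2], [3], [4], [5]
  1-simplices (10): [1,2], [1,3], [1,4], [1,5], [2,3], [2,4], [2,5], [3,4], [3,5], [4,5]
  2-simplices (5): [1,2,4], [1,2,5], [1,3,5], [2,3,4], [3,4,5]

giving chain groups C_0 ≅ Z^5, C_1 ≅ Z^10, C_2 ≅ Z^5.

The boundary map ∂_1: C_1 → C_0 maps an edge to its endpoints' difference, ∂[p,q] = q − p.
The resulting 5×10 matrix has rank 4, and its Smith normal form has invariant factors (1,1,1,1).

The boundary map ∂_2: C_2 → C_1 sends each 2-simplex [p,q,r] to [q,r] − [p,r] + [p,q]. For instance
  ∂[1,2,5] = [2,5] − [1,5] + [1,2],
  ∂[3,4,5] = [4,5] − [3,5] + [3,4].
As a 10×5 matrix over Z this has rank 5, with invariant factors (1,1,1,1,1).

Now H_k = ker ∂_k / im ∂_{k+1}, so:

  H_0: rank C_0 − rank ∂_1 = 5 − 4 = 1, and the invariant factors of ∂_1 are all 1, so H_0 ≅ Z.
  H_1: rank ker ∂_1 − rank ∂_2 = (10 − 4) − 5 = 1, and the invariant factors of ∂_2 are all 1, so H_1 ≅ Z.
  H_2: rank ker ∂_2 − rank ∂_3 = (5 − 5) − 0 = 0, and there is no ∂_3, so H_2 ≅ 0.

As a check, the Euler characteristic is 5 − 10 + 5 = 0, which agrees with 1 − 1 + 0 = 0.

H_0 = Z,  H_1 = Z,  H_2 = 0.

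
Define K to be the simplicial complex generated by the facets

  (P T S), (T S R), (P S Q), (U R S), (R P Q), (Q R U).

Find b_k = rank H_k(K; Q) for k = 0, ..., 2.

b_0 = 1, b_1 = 1, b_2 = 0.

Take the total order P < Q < R < S < T < U on the vertex set. Then K (dimension 2) consists of the simplices:

  0-simplices (6): P, Q, R, S, T, U
  1-simplices (12): PQ, PR, PS, PT, QR, QS, QU, RS, RT, RU, ST, SU
  2-simplices (6): PQR, PQS, PST, QRU, RST, RSU

Hence C_0 ≅ Z^6, C_1 ≅ Z^12, C_2 ≅ Z^6.

The boundary map ∂_1: C_1 → C_0 maps an edge to its endpoints' difference, ∂[p,q] = q − p. For instance
  ∂QR = R − Q.
As a 6×12 matrix over Z this has rank 5, with invariant factors (1,1,1,1,1).

The boundary map ∂_2: C_2 → C_1 maps a triangle to the signed sum of its edges. For instance
  ∂PQS = QS − PS + PQ,
  ∂RSU = SU − RU + RS.
The 12×6 boundary matrix has rank 6 and Smith normal form diag(1,1,1,1,1,1).

Now H_k = ker ∂_k / im ∂_{k+1}, so:

  H_0: rank C_0 − rank ∂_1 = 6 − 5 = 1, and the invariant factors of ∂_1 are all 1, so H_0 = Z.
  H_1: rank ker ∂_1 − rank ∂_2 = (12 − 5) − 6 = 1, and the invariant factors of ∂_2 are all 1, so H_1 = Z.
  H_2: rank ker ∂_2 − rank ∂_3 = (6 − 6) − 0 = 0, and there is no ∂_3, so H_2 = 0.

Hence the Betti numbers are b_0 = 1, b_1 = 1, b_2 = 0.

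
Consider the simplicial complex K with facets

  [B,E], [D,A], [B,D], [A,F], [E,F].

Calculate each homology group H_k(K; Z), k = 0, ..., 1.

H_0 = Z,  H_1 = Z.

Order the vertices as A < B < D < E < F. Listing each simplex with vertices in this order, K has dimension 1 with simplices:

  0-simplices (5): A, B, D, E, F
  1-simplices (5): AD, AF, BD, BE, EF

so the chain groups are C_0 ≅ Z^5, C_1 ≅ Z^5.

Boundary ∂_1: C_1 → C_0 sends each edge [p,q] (with p < q) to q − p. For instance
  ∂BD = D − B.
The resulting 5×5 matrix has rank 4, and its Smith normal form has invariant factors (1,1,1,1).

From H_k ≅ ker(∂_k) / im(∂_{k+1}) we obtain:

  H_0: rank C_0 − rank ∂_1 = 5 − 4 = 1, and the invariant factors of ∂_1 are all 1, so H_0 = Z.
  H_1: rank ker ∂_1 − rank ∂_2 = (5 − 4) − 0 = 1, and there is no ∂_2, so H_1 = Z.

(K is a triangulation of the circle S^1.)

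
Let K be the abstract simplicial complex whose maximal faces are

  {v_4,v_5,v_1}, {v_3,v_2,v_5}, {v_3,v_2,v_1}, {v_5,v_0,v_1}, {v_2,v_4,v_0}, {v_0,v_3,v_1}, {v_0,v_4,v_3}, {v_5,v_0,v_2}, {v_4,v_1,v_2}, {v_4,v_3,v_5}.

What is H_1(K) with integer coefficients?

H_1 ≅ Z/2Z.

K has 6 vertices, 15 edges, 10 triangles.
rank ∂_1 = 5, rank ∂_2 = 10 ⇒ b_1 = 15 − 5 − 10 = 0; ∂_2 has invariant factor(s) [2] giving torsion. So H_1 ≅ Z/2Z.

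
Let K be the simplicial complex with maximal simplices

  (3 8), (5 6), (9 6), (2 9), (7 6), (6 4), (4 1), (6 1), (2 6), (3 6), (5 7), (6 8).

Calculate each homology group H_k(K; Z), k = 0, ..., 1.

H_0 = Z,  H_1 = Z^4.

K has 9 vertices, 12 edges.
rank ∂_0 = 0, rank ∂_1 = 8 ⇒ b_0 = 9 − 0 − 8 = 1; all invariant factors of ∂_1 are 1 so no torsion. So H_0 ≅ Z.
rank ∂_1 = 8, rank ∂_2 = 0 ⇒ b_1 = 12 − 8 − 0 = 4. So H_1 ≅ Z^4.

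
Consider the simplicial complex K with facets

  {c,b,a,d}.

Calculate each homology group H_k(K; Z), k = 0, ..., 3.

K has 4 vertices, 6 edges, 4 triangles, 1 3-simplex.
rank ∂_0 = 0, rank ∂_1 = 3 ⇒ b_0 = 4 − 0 − 3 = 1; all invariant factors of ∂_1 are 1 so no torsion. So H_0 = Z.
rank ∂_1 = 3, rank ∂_2 = 3 ⇒ b_1 = 6 − 3 − 3 = 0; all invariant factors of ∂_2 are 1 so no torsion. So H_1 = 0.
rank ∂_2 = 3, rank ∂_3 = 1 ⇒ b_2 = 4 − 3 − 1 = 0; all invariant factors of ∂_3 are 1 so no torsion. So H_2 = 0.
rank ∂_3 = 1, rank ∂_4 = 0 ⇒ b_3 = 1 − 1 − 0 = 0. So H_3 = 0.

H_0 = Z,  H_1 = 0,  H_2 = 0,  H_3 = 0.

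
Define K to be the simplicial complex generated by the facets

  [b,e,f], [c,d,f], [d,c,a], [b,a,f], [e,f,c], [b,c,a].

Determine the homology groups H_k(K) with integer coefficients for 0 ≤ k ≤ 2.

K has 6 vertices, 12 edges, 6 triangles.
rank ∂_0 = 0, rank ∂_1 = 5 ⇒ b_0 = 6 − 0 − 5 = 1; all invariant factors of ∂_1 are 1 so no torsion. So H_0 ≅ Z.
rank ∂_1 = 5, rank ∂_2 = 6 ⇒ b_1 = 12 − 5 − 6 = 1; all invariant factors of ∂_2 are 1 so no torsion. So H_1 ≅ Z.
rank ∂_2 = 6, rank ∂_3 = 0 ⇒ b_2 = 6 − 6 − 0 = 0. So H_2 ≅ 0.

H_0 ≅ Z,  H_1 ≅ Z,  H_2 = 0.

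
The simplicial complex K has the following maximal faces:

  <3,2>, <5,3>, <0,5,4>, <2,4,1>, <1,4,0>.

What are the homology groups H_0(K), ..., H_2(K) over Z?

H_0 ≅ Z,  H_1 ≅ Z,  H_2 = 0.

Take the total order 0 < 1 < 2 < 3 < 4 < 5 on the vertex set. Then K (dimension 2) consists of the simplices:

  0-simplices (6): [0], [1], [2], [3], [4], [5]
  1-simplices (9): [0,1], [0,4], [0,5], [1,2], [1,4], [2,3], [2,4], [3,5], [4,5]
  2-simplices (3): [0,1,4], [0,4,5], [1,2,4]

Hence C_0 ≅ Z^6, C_1 ≅ Z^9, C_2 ≅ Z^3.

∂_1: C_1 → C_0 maps an edge to its endpoints' difference, ∂[p,q] = q − p.
The resulting 6×9 matrix has rank 5, and its Smith normal form has invariant factors (1,1,1,1,1).

∂_2: C_2 → C_1 maps a triangle to the signed sum of its edges. For instance
  ∂[0,4,5] = [4,5] − [0,5] + [0,4],
  ∂[0,1,4] = [1,4] − [0,4] + [0,1].
This gives a 9×3 integer matrix of rank 3; reducing to Smith normal form yields diagonal entries (1,1,1).

Computing H_k = (kernel of ∂_k) / (image of ∂_{k+1}):

  H_0: rank C_0 − rank ∂_1 = 6 − 5 = 1, and the invariant factors of ∂_1 are all 1, so H_0 ≅ Z.
  H_1: rank ker ∂_1 − rank ∂_2 = (9 − 5) − 3 = 1, and the invariant factors of ∂_2 are all 1, so H_1 ≅ Z.
  H_2: rank ker ∂_2 − rank ∂_3 = (3 − 3) − 0 = 0, and there is no ∂_3, so H_2 ≅ 0.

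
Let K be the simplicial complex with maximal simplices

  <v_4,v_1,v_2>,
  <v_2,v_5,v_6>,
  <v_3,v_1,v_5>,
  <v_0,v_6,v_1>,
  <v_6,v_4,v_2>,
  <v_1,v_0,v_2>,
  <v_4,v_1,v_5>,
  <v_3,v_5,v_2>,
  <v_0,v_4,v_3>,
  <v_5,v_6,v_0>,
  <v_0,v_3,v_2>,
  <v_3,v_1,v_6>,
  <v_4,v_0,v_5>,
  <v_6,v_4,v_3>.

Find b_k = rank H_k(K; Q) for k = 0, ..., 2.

Order the vertices as v_0 < v_1 < v_2 < v_3 < v_4 < v_5 < v_6. Listing each simplex with vertices in this order, K has dimension 2 with simplices:

  0-simplices (7): [v_0], [v_1], [v_2], [v_3], [v_4], [v_5], [v_6]
  1-simplices (21): (21 of them)
  2-simplices (14): (14 of them)

giving chain groups C_0 ≅ Z^7, C_1 ≅ Z^21, C_2 ≅ Z^14.

Boundary ∂_1: C_1 → C_0 is given by ∂[p,q] = [q] − [p]. For instance
  ∂[v_0,v_1] = [v_1] − [v_0].
The 7×21 boundary matrix has rank 6 and Smith normal form diag(1,1,1,1,1,1).

The boundary map ∂_2: C_2 → C_1 maps a triangle to the signed sum of its edges. For instance
  ∂[v_1,v_3,v_6] = [v_3,v_6] − [v_1,v_6] + [v_1,v_3],
  ∂[v_0,v_2,v_3] = [v_2,v_3] − [v_0,v_3] + [v_0,v_2].
As a 21×14 matrix over Z this has rank 13, with invariant factors (1,1,1,1,1,1,1,1,1,1,1,1,1).

Reading off H_k = ker ∂_k / im ∂_{k+1}:

  H_0: rank C_0 − rank ∂_1 = 7 − 6 = 1, and the invariant factors of ∂_1 are all 1, so H_0 = Z.
  H_1: rank ker ∂_1 − rank ∂_2 = (21 − 6) − 13 = 2, and the invariant factors of ∂_2 are all 1, so H_1 = Z^2.
  H_2: rank ker ∂_2 − rank ∂_3 = (14 − 13) − 0 = 1, and there is no ∂_3, so H_2 = Z.

As a check, the Euler characteristic is 7 − 21 + 14 = 0, which agrees with 1 − 2 + 1 = 0.

Hence the Betti numbers are b_0 = 1, b_1 = 2, b_2 = 1.

b_0 = 1, b_1 = 2, b_2 = 1.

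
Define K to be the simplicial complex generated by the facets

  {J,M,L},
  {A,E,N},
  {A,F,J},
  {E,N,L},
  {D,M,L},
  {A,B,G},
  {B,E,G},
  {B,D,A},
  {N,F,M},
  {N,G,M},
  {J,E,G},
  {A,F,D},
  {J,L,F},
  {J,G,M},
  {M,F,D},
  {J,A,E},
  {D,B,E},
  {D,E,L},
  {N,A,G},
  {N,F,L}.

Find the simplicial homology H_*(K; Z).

H_0 ≅ Z,  H_1 ≅ Z ⊕ Z/2,  H_2 = 0.

We work with the vertex ordering A < B < D < E < F < G < J < L < M < N. The simplices of K, each written with vertices in increasing order, are:

  0-simplices (10): A, B, D, E, F, G, J, L, M, N
  1-simplices (30): AB, AD, AE, AF, AG, AJ, AN, BD, BE, BG, DE, DF, DL, DM, EG, EJ, EL, EN, FJ, FL, FM, FN, GJ, GM, GN, JL, JM, LM, LN, MN
  2-simplices (20): ABD, ABG, ADF, AEJ, AEN, AFJ, AGN, BDE, BEG, DEL, DFM, DLM, EGJ, ELN, FJL, FLN, FMN, GJM, GMN, JLM

so the chain groups are C_0 ≅ Z^10, C_1 ≅ Z^30, C_2 ≅ Z^20.

∂_1: C_1 → C_0 sends each edge [p,q] (with p < q) to q − p.
This gives a 10×30 integer matrix of rank 9; reducing to Smith normal form yields diagonal entries (1,1,1,1,1,1,1,1,1).

∂_2: C_2 → C_1 maps a triangle to the signed sum of its edges. For instance
  ∂AGN = GN − AN + AG,
  ∂DFM = FM − DM + DF.
The 30×20 boundary matrix has rank 20 and Smith normal form diag(1,1,1,1,1,1,1,1,1,1,1,1,1,1,1,1,1,1,1,2).

Reading off H_k = ker ∂_k / im ∂_{k+1}:

  H_0: rank C_0 − rank ∂_1 = 10 − 9 = 1, and the invariant factors of ∂_1 are all 1, so H_0 ≅ Z.
  H_1: rank ker ∂_1 − rank ∂_2 = (30 − 9) − 20 = 1, and ∂_2 has invariant factor 2 > 1, so H_1 ≅ Z ⊕ Z/2.
  H_2: rank ker ∂_2 − rank ∂_3 = (20 − 20) − 0 = 0, and there is no ∂_3, so H_2 ≅ 0.

(K is a triangulation of the Klein bottle.)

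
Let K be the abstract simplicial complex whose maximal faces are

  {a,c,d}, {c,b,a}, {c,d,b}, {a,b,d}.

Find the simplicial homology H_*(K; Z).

H_0 = Z,  H_1 = 0,  H_2 = Z.

K has 4 vertices, 6 edges, 4 triangles.
rank ∂_0 = 0, rank ∂_1 = 3 ⇒ b_0 = 4 − 0 − 3 = 1; all invariant factors of ∂_1 are 1 so no torsion. So H_0 ≅ Z.
rank ∂_1 = 3, rank ∂_2 = 3 ⇒ b_1 = 6 − 3 − 3 = 0; all invariant factors of ∂_2 are 1 so no torsion. So H_1 ≅ 0.
rank ∂_2 = 3, rank ∂_3 = 0 ⇒ b_2 = 4 − 3 − 0 = 1. So H_2 ≅ Z.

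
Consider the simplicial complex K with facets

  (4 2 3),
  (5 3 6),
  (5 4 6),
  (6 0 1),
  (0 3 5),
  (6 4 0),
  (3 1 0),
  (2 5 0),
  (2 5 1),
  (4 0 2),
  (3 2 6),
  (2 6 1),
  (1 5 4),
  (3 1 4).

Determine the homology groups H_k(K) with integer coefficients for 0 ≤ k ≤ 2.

H_0 = Z,  H_1 = Z^2,  H_2 = Z.

Fix the vertex order 0 < 1 < 2 < 3 < 4 < 5 < 6 and write every simplex with vertices in increasing order. Then dim K = 2 and the simplices of K are:

  0-simplices (7): [0], [1], [2], [3], [4], [5], [6]
  1-simplices (21): [0,1], [0,2], [0,3], [0,4], [0,5], [0,6], [1,2], [1,3], [1,4], [1,5], [1,6], [2,3], [2,4], [2,5], [2,6], [3,4], [3,5], [3,6], [4,5], [4,6], [5,6]
  2-simplices (14): [0,1,3], [0,1,6], [0,2,4], [0,2,5], [0,3,5], [0,4,6], [1,2,5], [1,2,6], [1,3,4], [1,4,5], [2,3,4], [2,3,6], [3,5,6], [4,5,6]

Hence C_0 ≅ Z^7, C_1 ≅ Z^21, C_2 ≅ Z^14.

The boundary map ∂_1: C_1 → C_0 sends each edge [p,q] (with p < q) to q − p. For instance
  ∂[0,2] = [2] − [0].
As a 7×21 matrix over Z this has rank 6, with invariant factors (1,1,1,1,1,1).

The boundary map ∂_2: C_2 → C_1 maps a triangle to the signed sum of its edges. For instance
  ∂[4,5,6] = [5,6] − [4,6] + [4,5],
  ∂[2,3,6] = [3,6] − [2,6] + [2,3].
The resulting 21×14 matrix has rank 13, and its Smith normal form has invariant factors (1,1,1,1,1,1,1,1,1,1,1,1,1).

Computing H_k = (kernel of ∂_k) / (image of ∂_{k+1}):

  H_0: rank C_0 − rank ∂_1 = 7 − 6 = 1, and the invariant factors of ∂_1 are all 1, so H_0 ≅ Z.
  H_1: rank ker ∂_1 − rank ∂_2 = (21 − 6) − 13 = 2, and the invariant factors of ∂_2 are all 1, so H_1 ≅ Z^2.
  H_2: rank ker ∂_2 − rank ∂_3 = (14 − 13) − 0 = 1, and there is no ∂_3, so H_2 ≅ Z.

(K is a triangulation of the torus T^2.)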